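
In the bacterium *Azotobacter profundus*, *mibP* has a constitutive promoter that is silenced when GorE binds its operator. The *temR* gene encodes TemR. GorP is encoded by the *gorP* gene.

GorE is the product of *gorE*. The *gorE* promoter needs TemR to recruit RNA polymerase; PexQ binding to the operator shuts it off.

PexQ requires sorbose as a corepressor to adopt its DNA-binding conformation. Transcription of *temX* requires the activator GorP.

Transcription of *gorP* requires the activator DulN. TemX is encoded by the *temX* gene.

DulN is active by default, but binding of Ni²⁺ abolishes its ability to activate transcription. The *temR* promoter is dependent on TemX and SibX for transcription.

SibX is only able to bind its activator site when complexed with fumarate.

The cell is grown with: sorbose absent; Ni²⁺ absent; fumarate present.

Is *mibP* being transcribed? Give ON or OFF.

Ni²⁺ is absent, so DulN is active.
No repressor is bound and DulN is active, so *gorP* is transcribed.
So GorP is produced and active.
No repressor is bound and GorP is active, so *temX* is transcribed.
So TemX is produced and active.
Fumarate is present, so SibX is active.
No repressor is bound and TemX and SibX are active, so *temR* is transcribed.
So TemR is produced and active.
Sorbose is absent, so PexQ is inactive.
No repressor is bound and TemR is active, so *gorE* is transcribed.
So GorE is produced and active.
With repressor GorE bound, *mibP* is not transcribed.

OFF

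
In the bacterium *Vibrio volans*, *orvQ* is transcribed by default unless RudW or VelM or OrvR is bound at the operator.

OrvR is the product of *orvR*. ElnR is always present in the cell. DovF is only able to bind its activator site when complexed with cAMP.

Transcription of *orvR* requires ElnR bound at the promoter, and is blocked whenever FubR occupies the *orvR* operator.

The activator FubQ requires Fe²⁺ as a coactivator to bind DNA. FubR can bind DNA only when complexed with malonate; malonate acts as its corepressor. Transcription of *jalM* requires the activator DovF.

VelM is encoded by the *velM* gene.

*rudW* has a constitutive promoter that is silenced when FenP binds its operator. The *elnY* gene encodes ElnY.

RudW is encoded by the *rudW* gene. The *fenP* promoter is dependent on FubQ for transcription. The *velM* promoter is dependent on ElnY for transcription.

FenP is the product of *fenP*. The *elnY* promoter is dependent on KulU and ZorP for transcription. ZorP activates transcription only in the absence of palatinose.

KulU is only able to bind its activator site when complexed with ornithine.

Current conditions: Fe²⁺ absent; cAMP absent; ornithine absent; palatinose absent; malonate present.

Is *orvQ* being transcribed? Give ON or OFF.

OFF

Fe²⁺ is absent, so FubQ is inactive.
Required activator FubQ is absent, so *fenP* is not transcribed.
So FenP is not produced.
With no repressor bound, *rudW* is transcribed.
So RudW is produced and active.
Ornithine is absent, so KulU is inactive.
Palatinose is absent, so ZorP is active.
Required activator KulU is absent, so *elnY* is not transcribed.
So ElnY is not produced.
Required activator ElnY is absent, so *velM* is not transcribed.
So VelM is not produced.
Malonate is present, so FubR is active.
ElnR is produced constitutively and is active.
With repressor FubR bound, *orvR* is not transcribed.
So OrvR is not produced.
With repressor RudW bound, *orvQ* is not transcribed.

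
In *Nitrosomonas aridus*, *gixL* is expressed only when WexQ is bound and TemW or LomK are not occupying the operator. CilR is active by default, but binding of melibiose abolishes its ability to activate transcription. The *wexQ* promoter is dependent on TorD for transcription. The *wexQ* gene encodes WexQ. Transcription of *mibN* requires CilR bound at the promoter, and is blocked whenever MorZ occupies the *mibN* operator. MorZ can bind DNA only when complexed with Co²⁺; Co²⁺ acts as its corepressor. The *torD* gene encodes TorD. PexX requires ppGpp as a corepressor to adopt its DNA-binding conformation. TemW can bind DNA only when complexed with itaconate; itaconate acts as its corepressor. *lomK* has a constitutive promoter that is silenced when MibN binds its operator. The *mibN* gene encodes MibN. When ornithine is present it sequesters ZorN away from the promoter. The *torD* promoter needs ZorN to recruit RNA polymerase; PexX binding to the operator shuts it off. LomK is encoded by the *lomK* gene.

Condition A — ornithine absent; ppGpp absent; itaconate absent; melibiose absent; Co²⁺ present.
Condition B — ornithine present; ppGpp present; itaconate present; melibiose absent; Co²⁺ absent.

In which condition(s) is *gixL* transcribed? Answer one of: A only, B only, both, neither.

Condition A:
Ornithine is absent, so ZorN is active.
ppGpp is absent, so PexX is inactive.
No repressor is bound and ZorN is active, so *torD* is transcribed.
So TorD is produced and active.
No repressor is bound and TorD is active, so *wexQ* is transcribed.
So WexQ is produced and active.
Itaconate is absent, so TemW is inactive.
Melibiose is absent, so CilR is active.
Co²⁺ is present, so MorZ is active.
With repressor MorZ bound, *mibN* is not transcribed.
So MibN is not produced.
With no repressor bound, *lomK* is transcribed.
So LomK is produced and active.
With repressor LomK bound, *gixL* is not transcribed.
→ *gixL* is OFF in A.
Condition B:
Ornithine is present, so ZorN is inactive.
ppGpp is present, so PexX is active.
With repressor PexX bound, *torD* is not transcribed.
So TorD is not produced.
Required activator TorD is absent, so *wexQ* is not transcribed.
So WexQ is not produced.
Itaconate is present, so TemW is active.
Melibiose is absent, so CilR is active.
Co²⁺ is absent, so MorZ is inactive.
No repressor is bound and CilR is active, so *mibN* is transcribed.
So MibN is produced and active.
With repressor MibN bound, *lomK* is not transcribed.
So LomK is not produced.
With repressor TemW bound, *gixL* is not transcribed.
→ *gixL* is OFF in B.

neither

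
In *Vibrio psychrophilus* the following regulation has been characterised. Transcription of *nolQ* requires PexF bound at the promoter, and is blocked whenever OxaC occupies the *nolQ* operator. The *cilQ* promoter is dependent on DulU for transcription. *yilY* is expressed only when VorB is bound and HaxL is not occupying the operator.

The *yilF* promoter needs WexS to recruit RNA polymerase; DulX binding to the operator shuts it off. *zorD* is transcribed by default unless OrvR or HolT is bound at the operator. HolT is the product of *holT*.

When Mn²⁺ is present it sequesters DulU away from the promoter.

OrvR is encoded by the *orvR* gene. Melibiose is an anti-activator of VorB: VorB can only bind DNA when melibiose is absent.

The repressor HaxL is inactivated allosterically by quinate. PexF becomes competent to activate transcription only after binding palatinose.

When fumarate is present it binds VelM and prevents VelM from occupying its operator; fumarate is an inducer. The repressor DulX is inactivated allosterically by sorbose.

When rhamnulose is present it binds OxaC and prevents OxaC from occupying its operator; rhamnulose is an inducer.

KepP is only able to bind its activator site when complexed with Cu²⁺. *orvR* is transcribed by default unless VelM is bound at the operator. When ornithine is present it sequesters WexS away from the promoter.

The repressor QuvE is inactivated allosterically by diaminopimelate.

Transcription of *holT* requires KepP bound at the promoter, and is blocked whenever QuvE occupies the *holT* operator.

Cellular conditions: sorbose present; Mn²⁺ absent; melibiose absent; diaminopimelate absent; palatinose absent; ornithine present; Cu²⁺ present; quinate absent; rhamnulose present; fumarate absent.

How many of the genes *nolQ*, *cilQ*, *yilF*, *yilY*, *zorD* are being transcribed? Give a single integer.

2

Palatinose is absent, so PexF is inactive.
Rhamnulose is present, so OxaC is inactive.
Required activator PexF is absent, so *nolQ* is not transcribed.
→ *nolQ* is OFF.
Mn²⁺ is absent, so DulU is active.
No repressor is bound and DulU is active, so *cilQ* is transcribed.
→ *cilQ* is ON.
Sorbose is present, so DulX is inactive.
Ornithine is present, so WexS is inactive.
Required activator WexS is absent, so *yilF* is not transcribed.
→ *yilF* is OFF.
Quinate is absent, so HaxL is active.
Melibiose is absent, so VorB is active.
With repressor HaxL bound, *yilY* is not transcribed.
→ *yilY* is OFF.
Fumarate is absent, so VelM is active.
With repressor VelM bound, *orvR* is not transcribed.
So OrvR is not produced.
Diaminopimelate is absent, so QuvE is active.
Cu²⁺ is present, so KepP is active.
With repressor QuvE bound, *holT* is not transcribed.
So HolT is not produced.
With no repressor bound, *zorD* is transcribed.
→ *zorD* is ON.
2 of the 5 genes are transcribed.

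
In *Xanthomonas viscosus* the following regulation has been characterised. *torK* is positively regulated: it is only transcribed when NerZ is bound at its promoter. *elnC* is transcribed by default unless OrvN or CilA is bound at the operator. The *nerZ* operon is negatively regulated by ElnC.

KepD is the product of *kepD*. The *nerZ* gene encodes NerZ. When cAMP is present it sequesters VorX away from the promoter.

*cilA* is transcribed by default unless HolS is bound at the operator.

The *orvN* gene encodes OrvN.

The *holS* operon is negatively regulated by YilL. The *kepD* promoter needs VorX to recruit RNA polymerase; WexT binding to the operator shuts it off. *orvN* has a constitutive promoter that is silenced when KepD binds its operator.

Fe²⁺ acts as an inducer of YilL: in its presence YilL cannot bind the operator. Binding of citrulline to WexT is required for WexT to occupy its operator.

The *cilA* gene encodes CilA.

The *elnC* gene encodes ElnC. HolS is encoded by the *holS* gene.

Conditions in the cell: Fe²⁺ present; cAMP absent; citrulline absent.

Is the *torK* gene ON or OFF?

cAMP is absent, so VorX is active.
Citrulline is absent, so WexT is inactive.
No repressor is bound and VorX is active, so *kepD* is transcribed.
So KepD is produced and active.
With repressor KepD bound, *orvN* is not transcribed.
So OrvN is not produced.
Fe²⁺ is present, so YilL is inactive.
With no repressor bound, *holS* is transcribed.
So HolS is produced and active.
With repressor HolS bound, *cilA* is not transcribed.
So CilA is not produced.
With no repressor bound, *elnC* is transcribed.
So ElnC is produced and active.
With repressor ElnC bound, *nerZ* is not transcribed.
So NerZ is not produced.
Required activator NerZ is absent, so *torK* is not transcribed.

OFF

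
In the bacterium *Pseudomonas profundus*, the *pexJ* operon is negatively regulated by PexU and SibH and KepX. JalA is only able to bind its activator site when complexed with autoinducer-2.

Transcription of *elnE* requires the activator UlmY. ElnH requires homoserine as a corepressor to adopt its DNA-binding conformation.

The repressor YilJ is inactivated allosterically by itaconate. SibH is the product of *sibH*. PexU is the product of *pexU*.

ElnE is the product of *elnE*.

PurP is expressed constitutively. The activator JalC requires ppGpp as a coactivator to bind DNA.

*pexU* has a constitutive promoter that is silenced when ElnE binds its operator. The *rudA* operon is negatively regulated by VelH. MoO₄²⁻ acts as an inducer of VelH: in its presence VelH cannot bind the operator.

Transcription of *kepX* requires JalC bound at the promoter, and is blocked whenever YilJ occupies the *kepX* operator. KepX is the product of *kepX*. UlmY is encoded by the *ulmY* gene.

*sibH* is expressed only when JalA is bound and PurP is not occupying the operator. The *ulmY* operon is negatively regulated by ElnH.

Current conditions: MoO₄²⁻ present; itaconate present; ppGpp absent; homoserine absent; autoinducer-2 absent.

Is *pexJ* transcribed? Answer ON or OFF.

ON

Homoserine is absent, so ElnH is inactive.
With no repressor bound, *ulmY* is transcribed.
So UlmY is produced and active.
No repressor is bound and UlmY is active, so *elnE* is transcribed.
So ElnE is produced and active.
With repressor ElnE bound, *pexU* is not transcribed.
So PexU is not produced.
PurP is produced constitutively and is active.
Autoinducer-2 is absent, so JalA is inactive.
With repressor PurP bound, *sibH* is not transcribed.
So SibH is not produced.
ppGpp is absent, so JalC is inactive.
Itaconate is present, so YilJ is inactive.
Required activator JalC is absent, so *kepX* is not transcribed.
So KepX is not produced.
With no repressor bound, *pexJ* is transcribed.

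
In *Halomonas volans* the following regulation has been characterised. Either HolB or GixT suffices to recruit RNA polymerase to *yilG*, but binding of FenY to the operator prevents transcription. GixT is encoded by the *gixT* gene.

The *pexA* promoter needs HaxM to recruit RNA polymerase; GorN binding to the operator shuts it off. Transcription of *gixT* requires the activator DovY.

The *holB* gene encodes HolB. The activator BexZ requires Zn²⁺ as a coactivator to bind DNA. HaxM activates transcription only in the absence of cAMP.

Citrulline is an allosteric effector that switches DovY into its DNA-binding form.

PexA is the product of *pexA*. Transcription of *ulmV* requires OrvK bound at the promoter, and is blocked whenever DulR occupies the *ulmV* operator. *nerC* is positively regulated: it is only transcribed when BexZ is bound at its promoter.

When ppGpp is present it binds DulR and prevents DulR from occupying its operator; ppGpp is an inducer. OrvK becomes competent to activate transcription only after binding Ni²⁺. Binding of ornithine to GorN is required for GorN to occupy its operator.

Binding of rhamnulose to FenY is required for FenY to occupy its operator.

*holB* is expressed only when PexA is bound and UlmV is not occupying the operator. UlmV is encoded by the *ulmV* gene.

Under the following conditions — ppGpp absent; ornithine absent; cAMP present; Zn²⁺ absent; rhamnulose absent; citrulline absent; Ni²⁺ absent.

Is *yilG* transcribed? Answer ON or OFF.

Rhamnulose is absent, so FenY is inactive.
ppGpp is absent, so DulR is active.
Ni²⁺ is absent, so OrvK is inactive.
With repressor DulR bound, *ulmV* is not transcribed.
So UlmV is not produced.
cAMP is present, so HaxM is inactive.
Ornithine is absent, so GorN is inactive.
Required activator HaxM is absent, so *pexA* is not transcribed.
So PexA is not produced.
Required activator PexA is absent, so *holB* is not transcribed.
So HolB is not produced.
Citrulline is absent, so DovY is inactive.
Required activator DovY is absent, so *gixT* is not transcribed.
So GixT is not produced.
No activator is available at the *yilG* promoter, so *yilG* is not transcribed.

OFF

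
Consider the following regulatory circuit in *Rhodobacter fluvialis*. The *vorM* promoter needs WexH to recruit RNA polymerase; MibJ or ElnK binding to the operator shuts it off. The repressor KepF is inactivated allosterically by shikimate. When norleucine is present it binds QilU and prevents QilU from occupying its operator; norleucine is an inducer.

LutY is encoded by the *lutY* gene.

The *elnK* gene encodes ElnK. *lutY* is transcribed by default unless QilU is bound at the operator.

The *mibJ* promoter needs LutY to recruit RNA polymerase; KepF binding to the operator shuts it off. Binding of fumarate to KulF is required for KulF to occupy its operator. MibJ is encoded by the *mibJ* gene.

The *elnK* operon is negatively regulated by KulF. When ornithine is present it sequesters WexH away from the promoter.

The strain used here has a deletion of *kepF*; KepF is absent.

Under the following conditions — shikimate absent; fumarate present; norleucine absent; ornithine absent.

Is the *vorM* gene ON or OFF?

ON

Ornithine is absent, so WexH is active.
Norleucine is absent, so QilU is active.
With repressor QilU bound, *lutY* is not transcribed.
So LutY is not produced.
KepF is non-functional in this strain, so it has no effect.
Required activator LutY is absent, so *mibJ* is not transcribed.
So MibJ is not produced.
Fumarate is present, so KulF is active.
With repressor KulF bound, *elnK* is not transcribed.
So ElnK is not produced.
No repressor is bound and WexH is active, so *vorM* is transcribed.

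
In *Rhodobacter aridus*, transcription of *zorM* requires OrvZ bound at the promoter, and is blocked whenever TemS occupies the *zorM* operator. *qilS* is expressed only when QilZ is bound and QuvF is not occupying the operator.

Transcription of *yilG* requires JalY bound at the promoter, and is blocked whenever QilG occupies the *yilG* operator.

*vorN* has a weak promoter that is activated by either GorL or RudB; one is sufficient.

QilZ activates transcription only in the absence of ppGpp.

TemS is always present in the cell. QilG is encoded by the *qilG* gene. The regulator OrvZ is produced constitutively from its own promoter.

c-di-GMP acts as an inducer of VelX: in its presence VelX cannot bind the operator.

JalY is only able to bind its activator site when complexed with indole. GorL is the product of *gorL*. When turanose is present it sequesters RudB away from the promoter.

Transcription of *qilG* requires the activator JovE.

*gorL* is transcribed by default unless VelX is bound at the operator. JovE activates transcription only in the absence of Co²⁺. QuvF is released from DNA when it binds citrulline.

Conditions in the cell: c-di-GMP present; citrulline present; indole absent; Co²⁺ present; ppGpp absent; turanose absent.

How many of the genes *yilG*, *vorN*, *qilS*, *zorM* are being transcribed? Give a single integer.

2

Indole is absent, so JalY is inactive.
Co²⁺ is present, so JovE is inactive.
Required activator JovE is absent, so *qilG* is not transcribed.
So QilG is not produced.
Required activator JalY is absent, so *yilG* is not transcribed.
→ *yilG* is OFF.
c-di-GMP is present, so VelX is inactive.
With no repressor bound, *gorL* is transcribed.
So GorL is produced and active.
Turanose is absent, so RudB is active.
Activator GorL is present, so *vorN* is transcribed.
→ *vorN* is ON.
ppGpp is absent, so QilZ is active.
Citrulline is present, so QuvF is inactive.
No repressor is bound and QilZ is active, so *qilS* is transcribed.
→ *qilS* is ON.
OrvZ is produced constitutively and is active.
TemS is produced constitutively and is active.
With repressor TemS bound, *zorM* is not transcribed.
→ *zorM* is OFF.
2 of the 4 genes are transcribed.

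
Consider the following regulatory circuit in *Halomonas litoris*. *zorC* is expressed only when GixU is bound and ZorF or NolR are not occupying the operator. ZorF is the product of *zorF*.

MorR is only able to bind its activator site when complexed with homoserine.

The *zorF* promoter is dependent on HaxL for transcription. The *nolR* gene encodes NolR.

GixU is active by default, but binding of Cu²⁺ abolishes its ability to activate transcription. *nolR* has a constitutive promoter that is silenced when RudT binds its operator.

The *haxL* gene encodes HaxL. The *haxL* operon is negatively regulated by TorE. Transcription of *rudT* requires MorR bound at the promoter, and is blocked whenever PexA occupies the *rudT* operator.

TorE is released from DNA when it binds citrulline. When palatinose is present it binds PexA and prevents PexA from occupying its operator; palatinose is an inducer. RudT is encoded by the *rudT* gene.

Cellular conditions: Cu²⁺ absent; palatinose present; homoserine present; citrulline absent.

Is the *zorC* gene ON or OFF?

ON

Citrulline is absent, so TorE is active.
With repressor TorE bound, *haxL* is not transcribed.
So HaxL is not produced.
Required activator HaxL is absent, so *zorF* is not transcribed.
So ZorF is not produced.
Cu²⁺ is absent, so GixU is active.
Palatinose is present, so PexA is inactive.
Homoserine is present, so MorR is active.
No repressor is bound and MorR is active, so *rudT* is transcribed.
So RudT is produced and active.
With repressor RudT bound, *nolR* is not transcribed.
So NolR is not produced.
No repressor is bound and GixU is active, so *zorC* is transcribed.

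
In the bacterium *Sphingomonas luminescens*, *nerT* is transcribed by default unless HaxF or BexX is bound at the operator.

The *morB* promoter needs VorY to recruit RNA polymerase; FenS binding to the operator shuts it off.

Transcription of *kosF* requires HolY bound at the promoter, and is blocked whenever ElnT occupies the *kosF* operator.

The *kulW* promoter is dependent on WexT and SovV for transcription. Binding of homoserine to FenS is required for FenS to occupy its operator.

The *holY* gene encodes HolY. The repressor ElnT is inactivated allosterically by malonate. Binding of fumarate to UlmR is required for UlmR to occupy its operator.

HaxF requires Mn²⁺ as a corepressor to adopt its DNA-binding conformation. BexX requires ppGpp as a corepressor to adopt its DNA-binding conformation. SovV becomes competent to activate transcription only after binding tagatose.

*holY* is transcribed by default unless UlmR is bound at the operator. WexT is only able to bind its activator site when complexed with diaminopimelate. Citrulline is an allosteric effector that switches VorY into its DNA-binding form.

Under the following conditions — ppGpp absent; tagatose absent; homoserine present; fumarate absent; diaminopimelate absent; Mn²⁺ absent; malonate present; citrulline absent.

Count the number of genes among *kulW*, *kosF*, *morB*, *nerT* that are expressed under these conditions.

2

Diaminopimelate is absent, so WexT is inactive.
Tagatose is absent, so SovV is inactive.
Required activator WexT is absent, so *kulW* is not transcribed.
→ *kulW* is OFF.
Fumarate is absent, so UlmR is inactive.
With no repressor bound, *holY* is transcribed.
So HolY is produced and active.
Malonate is present, so ElnT is inactive.
No repressor is bound and HolY is active, so *kosF* is transcribed.
→ *kosF* is ON.
Citrulline is absent, so VorY is inactive.
Homoserine is present, so FenS is active.
With repressor FenS bound, *morB* is not transcribed.
→ *morB* is OFF.
Mn²⁺ is absent, so HaxF is inactive.
ppGpp is absent, so BexX is inactive.
With no repressor bound, *nerT* is transcribed.
→ *nerT* is ON.
2 of the 4 genes are transcribed.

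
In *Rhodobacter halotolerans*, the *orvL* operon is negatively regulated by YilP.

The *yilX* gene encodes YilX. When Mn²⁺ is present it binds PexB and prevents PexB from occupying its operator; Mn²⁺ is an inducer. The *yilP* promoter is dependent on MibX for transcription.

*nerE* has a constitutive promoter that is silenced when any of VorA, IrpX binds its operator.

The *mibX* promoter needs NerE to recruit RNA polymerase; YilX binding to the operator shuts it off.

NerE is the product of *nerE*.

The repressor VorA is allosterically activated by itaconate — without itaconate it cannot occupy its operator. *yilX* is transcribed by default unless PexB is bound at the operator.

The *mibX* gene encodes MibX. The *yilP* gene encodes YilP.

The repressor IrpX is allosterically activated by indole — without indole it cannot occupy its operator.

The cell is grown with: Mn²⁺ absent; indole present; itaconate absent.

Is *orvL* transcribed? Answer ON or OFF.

Itaconate is absent, so VorA is inactive.
Indole is present, so IrpX is active.
With repressor IrpX bound, *nerE* is not transcribed.
So NerE is not produced.
Mn²⁺ is absent, so PexB is active.
With repressor PexB bound, *yilX* is not transcribed.
So YilX is not produced.
Required activator NerE is absent, so *mibX* is not transcribed.
So MibX is not produced.
Required activator MibX is absent, so *yilP* is not transcribed.
So YilP is not produced.
With no repressor bound, *orvL* is transcribed.

ON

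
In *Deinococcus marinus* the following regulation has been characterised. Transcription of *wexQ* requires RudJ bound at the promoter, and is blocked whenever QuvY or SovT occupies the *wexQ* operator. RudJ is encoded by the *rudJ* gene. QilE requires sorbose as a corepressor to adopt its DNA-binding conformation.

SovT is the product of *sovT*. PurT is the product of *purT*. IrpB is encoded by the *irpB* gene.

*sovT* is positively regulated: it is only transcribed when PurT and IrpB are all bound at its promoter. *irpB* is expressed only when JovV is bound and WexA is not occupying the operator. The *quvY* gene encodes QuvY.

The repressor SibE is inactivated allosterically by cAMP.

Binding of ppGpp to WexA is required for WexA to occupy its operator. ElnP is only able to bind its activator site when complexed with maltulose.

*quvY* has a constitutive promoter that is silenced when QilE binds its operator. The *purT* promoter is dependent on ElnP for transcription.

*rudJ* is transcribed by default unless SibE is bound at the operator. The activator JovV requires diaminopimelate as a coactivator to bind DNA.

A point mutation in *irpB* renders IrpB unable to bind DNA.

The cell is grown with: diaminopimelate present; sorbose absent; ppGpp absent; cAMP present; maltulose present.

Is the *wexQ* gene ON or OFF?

cAMP is present, so SibE is inactive.
With no repressor bound, *rudJ* is transcribed.
So RudJ is produced and active.
Sorbose is absent, so QilE is inactive.
With no repressor bound, *quvY* is transcribed.
So QuvY is produced and active.
Maltulose is present, so ElnP is active.
No repressor is bound and ElnP is active, so *purT* is transcribed.
So PurT is produced and active.
IrpB is non-functional in this strain, so it has no effect.
Required activator IrpB is absent, so *sovT* is not transcribed.
So SovT is not produced.
With repressor QuvY bound, *wexQ* is not transcribed.

OFF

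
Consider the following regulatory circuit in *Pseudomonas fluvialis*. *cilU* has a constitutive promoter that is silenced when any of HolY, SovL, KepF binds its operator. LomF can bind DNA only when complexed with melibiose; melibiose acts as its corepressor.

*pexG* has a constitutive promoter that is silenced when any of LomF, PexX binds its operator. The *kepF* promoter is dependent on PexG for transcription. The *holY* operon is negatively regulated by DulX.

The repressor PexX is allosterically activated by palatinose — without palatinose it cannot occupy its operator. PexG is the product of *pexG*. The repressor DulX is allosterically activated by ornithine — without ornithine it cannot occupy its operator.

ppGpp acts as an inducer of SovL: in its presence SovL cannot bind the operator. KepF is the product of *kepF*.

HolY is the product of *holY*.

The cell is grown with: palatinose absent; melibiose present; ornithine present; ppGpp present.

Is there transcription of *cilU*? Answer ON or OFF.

Ornithine is present, so DulX is active.
With repressor DulX bound, *holY* is not transcribed.
So HolY is not produced.
ppGpp is present, so SovL is inactive.
Melibiose is present, so LomF is active.
Palatinose is absent, so PexX is inactive.
With repressor LomF bound, *pexG* is not transcribed.
So PexG is not produced.
Required activator PexG is absent, so *kepF* is not transcribed.
So KepF is not produced.
With no repressor bound, *cilU* is transcribed.

ON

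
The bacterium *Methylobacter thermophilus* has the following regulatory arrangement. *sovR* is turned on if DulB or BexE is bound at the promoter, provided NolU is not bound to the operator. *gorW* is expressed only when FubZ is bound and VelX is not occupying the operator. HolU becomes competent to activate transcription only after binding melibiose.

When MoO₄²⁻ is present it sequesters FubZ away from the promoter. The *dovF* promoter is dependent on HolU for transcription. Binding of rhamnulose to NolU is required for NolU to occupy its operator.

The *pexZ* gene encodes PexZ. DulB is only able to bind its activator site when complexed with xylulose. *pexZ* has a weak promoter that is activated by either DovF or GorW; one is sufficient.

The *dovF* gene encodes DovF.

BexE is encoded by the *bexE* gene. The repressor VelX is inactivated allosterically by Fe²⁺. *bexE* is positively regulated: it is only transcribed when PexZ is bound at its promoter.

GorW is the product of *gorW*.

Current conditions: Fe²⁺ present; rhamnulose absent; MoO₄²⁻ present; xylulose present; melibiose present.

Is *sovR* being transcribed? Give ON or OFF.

ON

Xylulose is present, so DulB is active.
Melibiose is present, so HolU is active.
No repressor is bound and HolU is active, so *dovF* is transcribed.
So DovF is produced and active.
MoO₄²⁻ is present, so FubZ is inactive.
Fe²⁺ is present, so VelX is inactive.
Required activator FubZ is absent, so *gorW* is not transcribed.
So GorW is not produced.
Activator DovF is present, so *pexZ* is transcribed.
So PexZ is produced and active.
No repressor is bound and PexZ is active, so *bexE* is transcribed.
So BexE is produced and active.
Rhamnulose is absent, so NolU is inactive.
Activator DulB is present, so *sovR* is transcribed.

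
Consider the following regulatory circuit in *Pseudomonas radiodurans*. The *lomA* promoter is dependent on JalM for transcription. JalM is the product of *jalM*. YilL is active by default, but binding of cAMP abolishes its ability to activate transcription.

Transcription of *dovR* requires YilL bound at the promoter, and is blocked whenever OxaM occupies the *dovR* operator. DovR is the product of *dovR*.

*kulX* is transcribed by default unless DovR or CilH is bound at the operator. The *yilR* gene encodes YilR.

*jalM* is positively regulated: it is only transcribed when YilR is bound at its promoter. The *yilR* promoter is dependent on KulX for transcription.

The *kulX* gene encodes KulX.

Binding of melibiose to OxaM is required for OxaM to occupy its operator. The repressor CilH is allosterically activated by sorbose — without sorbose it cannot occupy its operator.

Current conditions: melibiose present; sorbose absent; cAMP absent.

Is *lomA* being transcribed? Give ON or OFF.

Melibiose is present, so OxaM is active.
cAMP is absent, so YilL is active.
With repressor OxaM bound, *dovR* is not transcribed.
So DovR is not produced.
Sorbose is absent, so CilH is inactive.
With no repressor bound, *kulX* is transcribed.
So KulX is produced and active.
No repressor is bound and KulX is active, so *yilR* is transcribed.
So YilR is produced and active.
No repressor is bound and YilR is active, so *jalM* is transcribed.
So JalM is produced and active.
No repressor is bound and JalM is active, so *lomA* is transcribed.

ON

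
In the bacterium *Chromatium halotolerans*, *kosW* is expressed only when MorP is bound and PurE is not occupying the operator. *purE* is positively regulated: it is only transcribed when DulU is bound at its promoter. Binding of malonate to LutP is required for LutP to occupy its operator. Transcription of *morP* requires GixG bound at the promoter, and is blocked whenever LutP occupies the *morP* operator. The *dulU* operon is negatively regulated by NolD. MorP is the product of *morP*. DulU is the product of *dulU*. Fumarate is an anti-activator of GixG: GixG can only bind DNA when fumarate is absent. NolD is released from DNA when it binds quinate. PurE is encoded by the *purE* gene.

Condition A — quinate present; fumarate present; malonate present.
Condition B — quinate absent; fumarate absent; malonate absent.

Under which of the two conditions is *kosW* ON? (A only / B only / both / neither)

B only

Condition A:
Quinate is present, so NolD is inactive.
With no repressor bound, *dulU* is transcribed.
So DulU is produced and active.
No repressor is bound and DulU is active, so *purE* is transcribed.
So PurE is produced and active.
Fumarate is present, so GixG is inactive.
Malonate is present, so LutP is active.
With repressor LutP bound, *morP* is not transcribed.
So MorP is not produced.
With repressor PurE bound, *kosW* is not transcribed.
→ *kosW* is OFF in A.
Condition B:
Quinate is absent, so NolD is active.
With repressor NolD bound, *dulU* is not transcribed.
So DulU is not produced.
Required activator DulU is absent, so *purE* is not transcribed.
So PurE is not produced.
Fumarate is absent, so GixG is active.
Malonate is absent, so LutP is inactive.
No repressor is bound and GixG is active, so *morP* is transcribed.
So MorP is produced and active.
No repressor is bound and MorP is active, so *kosW* is transcribed.
→ *kosW* is ON in B.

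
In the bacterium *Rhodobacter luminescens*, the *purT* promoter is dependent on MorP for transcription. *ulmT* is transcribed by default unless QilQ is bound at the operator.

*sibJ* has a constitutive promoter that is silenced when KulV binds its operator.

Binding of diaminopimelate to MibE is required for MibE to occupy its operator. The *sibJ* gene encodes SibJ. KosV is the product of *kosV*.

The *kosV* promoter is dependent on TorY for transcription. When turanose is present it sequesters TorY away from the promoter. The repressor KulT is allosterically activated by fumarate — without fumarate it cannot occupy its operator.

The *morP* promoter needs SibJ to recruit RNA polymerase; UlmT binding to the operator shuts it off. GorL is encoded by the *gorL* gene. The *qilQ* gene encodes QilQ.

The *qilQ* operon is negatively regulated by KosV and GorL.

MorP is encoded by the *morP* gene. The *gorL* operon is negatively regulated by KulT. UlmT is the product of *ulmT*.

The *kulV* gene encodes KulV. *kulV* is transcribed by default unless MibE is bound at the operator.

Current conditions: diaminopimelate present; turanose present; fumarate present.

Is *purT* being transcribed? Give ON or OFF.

Turanose is present, so TorY is inactive.
Required activator TorY is absent, so *kosV* is not transcribed.
So KosV is not produced.
Fumarate is present, so KulT is active.
With repressor KulT bound, *gorL* is not transcribed.
So GorL is not produced.
With no repressor bound, *qilQ* is transcribed.
So QilQ is produced and active.
With repressor QilQ bound, *ulmT* is not transcribed.
So UlmT is not produced.
Diaminopimelate is present, so MibE is active.
With repressor MibE bound, *kulV* is not transcribed.
So KulV is not produced.
With no repressor bound, *sibJ* is transcribed.
So SibJ is produced and active.
No repressor is bound and SibJ is active, so *morP* is transcribed.
So MorP is produced and active.
No repressor is bound and MorP is active, so *purT* is transcribed.

ON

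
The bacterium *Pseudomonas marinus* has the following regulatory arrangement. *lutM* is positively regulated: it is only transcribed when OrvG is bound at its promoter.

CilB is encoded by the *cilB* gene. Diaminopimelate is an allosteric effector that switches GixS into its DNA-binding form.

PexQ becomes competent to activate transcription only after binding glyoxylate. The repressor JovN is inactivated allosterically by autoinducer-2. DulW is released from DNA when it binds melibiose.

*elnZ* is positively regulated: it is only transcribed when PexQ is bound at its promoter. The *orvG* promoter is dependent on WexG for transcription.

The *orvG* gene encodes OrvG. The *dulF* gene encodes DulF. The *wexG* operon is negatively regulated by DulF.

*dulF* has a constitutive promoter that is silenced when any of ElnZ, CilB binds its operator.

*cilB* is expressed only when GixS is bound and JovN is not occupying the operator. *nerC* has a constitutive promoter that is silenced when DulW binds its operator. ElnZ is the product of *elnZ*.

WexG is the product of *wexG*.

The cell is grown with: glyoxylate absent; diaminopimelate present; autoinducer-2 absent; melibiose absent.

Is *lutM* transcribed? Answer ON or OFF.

OFF

Glyoxylate is absent, so PexQ is inactive.
Required activator PexQ is absent, so *elnZ* is not transcribed.
So ElnZ is not produced.
Autoinducer-2 is absent, so JovN is active.
Diaminopimelate is present, so GixS is active.
With repressor JovN bound, *cilB* is not transcribed.
So CilB is not produced.
With no repressor bound, *dulF* is transcribed.
So DulF is produced and active.
With repressor DulF bound, *wexG* is not transcribed.
So WexG is not produced.
Required activator WexG is absent, so *orvG* is not transcribed.
So OrvG is not produced.
Required activator OrvG is absent, so *lutM* is not transcribed.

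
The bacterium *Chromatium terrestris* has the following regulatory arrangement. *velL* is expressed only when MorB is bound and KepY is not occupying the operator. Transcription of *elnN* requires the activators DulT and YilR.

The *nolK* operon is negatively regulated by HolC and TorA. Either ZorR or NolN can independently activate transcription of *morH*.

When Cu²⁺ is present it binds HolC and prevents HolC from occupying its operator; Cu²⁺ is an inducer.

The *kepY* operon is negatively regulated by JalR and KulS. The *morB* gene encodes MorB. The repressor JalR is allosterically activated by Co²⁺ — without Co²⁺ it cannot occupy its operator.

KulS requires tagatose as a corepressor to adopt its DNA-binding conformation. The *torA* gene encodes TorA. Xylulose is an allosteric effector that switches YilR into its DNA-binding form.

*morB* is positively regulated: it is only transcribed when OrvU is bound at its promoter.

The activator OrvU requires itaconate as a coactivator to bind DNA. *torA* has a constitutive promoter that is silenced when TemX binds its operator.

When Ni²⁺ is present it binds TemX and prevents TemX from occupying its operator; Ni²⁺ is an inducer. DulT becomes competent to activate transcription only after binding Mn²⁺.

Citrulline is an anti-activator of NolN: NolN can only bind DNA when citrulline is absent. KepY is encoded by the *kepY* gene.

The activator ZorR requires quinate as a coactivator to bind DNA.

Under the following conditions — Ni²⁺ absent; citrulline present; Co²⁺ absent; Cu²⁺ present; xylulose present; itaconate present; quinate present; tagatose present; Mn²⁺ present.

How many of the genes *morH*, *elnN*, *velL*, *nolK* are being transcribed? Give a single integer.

Quinate is present, so ZorR is active.
Citrulline is present, so NolN is inactive.
Activator ZorR is present, so *morH* is transcribed.
→ *morH* is ON.
Mn²⁺ is present, so DulT is active.
Xylulose is present, so YilR is active.
No repressor is bound and DulT and YilR are active, so *elnN* is transcribed.
→ *elnN* is ON.
Itaconate is present, so OrvU is active.
No repressor is bound and OrvU is active, so *morB* is transcribed.
So MorB is produced and active.
Co²⁺ is absent, so JalR is inactive.
Tagatose is present, so KulS is active.
With repressor KulS bound, *kepY* is not transcribed.
So KepY is not produced.
No repressor is bound and MorB is active, so *velL* is transcribed.
→ *velL* is ON.
Cu²⁺ is present, so HolC is inactive.
Ni²⁺ is absent, so TemX is active.
With repressor TemX bound, *torA* is not transcribed.
So TorA is not produced.
With no repressor bound, *nolK* is transcribed.
→ *nolK* is ON.
4 of the 4 genes are transcribed.

4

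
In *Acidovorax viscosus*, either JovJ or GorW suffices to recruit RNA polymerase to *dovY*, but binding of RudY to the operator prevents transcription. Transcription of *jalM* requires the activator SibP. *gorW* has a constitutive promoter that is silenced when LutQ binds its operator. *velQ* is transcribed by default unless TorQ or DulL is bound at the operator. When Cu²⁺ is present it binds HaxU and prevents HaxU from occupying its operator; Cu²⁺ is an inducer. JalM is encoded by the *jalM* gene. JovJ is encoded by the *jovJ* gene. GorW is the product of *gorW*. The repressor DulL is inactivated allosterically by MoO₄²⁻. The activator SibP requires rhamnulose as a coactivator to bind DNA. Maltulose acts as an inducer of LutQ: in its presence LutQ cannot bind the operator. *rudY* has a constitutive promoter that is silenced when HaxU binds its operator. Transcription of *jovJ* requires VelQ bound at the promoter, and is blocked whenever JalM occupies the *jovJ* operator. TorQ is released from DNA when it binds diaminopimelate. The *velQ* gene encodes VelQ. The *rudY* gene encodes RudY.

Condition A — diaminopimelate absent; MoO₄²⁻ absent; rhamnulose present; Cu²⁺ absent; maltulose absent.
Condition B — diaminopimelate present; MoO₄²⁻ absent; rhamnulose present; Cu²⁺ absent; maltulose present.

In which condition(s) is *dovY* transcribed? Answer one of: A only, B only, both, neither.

B only

Condition A:
Diaminopimelate is absent, so TorQ is active.
MoO₄²⁻ is absent, so DulL is active.
With repressor TorQ bound, *velQ* is not transcribed.
So VelQ is not produced.
Rhamnulose is present, so SibP is active.
No repressor is bound and SibP is active, so *jalM* is transcribed.
So JalM is produced and active.
With repressor JalM bound, *jovJ* is not transcribed.
So JovJ is not produced.
Cu²⁺ is absent, so HaxU is active.
With repressor HaxU bound, *rudY* is not transcribed.
So RudY is not produced.
Maltulose is absent, so LutQ is active.
With repressor LutQ bound, *gorW* is not transcribed.
So GorW is not produced.
No activator is available at the *dovY* promoter, so *dovY* is not transcribed.
→ *dovY* is OFF in A.
Condition B:
Diaminopimelate is present, so TorQ is inactive.
MoO₄²⁻ is absent, so DulL is active.
With repressor DulL bound, *velQ* is not transcribed.
So VelQ is not produced.
Rhamnulose is present, so SibP is active.
No repressor is bound and SibP is active, so *jalM* is transcribed.
So JalM is produced and active.
With repressor JalM bound, *jovJ* is not transcribed.
So JovJ is not produced.
Cu²⁺ is absent, so HaxU is active.
With repressor HaxU bound, *rudY* is not transcribed.
So RudY is not produced.
Maltulose is present, so LutQ is inactive.
With no repressor bound, *gorW* is transcribed.
So GorW is produced and active.
Activator GorW is present, so *dovY* is transcribed.
→ *dovY* is ON in B.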